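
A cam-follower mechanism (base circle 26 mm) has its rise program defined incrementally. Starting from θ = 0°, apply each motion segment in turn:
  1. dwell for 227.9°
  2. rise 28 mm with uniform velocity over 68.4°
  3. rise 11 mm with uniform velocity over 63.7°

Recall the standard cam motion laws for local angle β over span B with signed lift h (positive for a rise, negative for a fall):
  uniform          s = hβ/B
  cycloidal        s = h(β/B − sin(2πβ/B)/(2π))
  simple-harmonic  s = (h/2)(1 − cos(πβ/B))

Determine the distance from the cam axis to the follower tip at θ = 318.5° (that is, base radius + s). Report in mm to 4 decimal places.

seg 1 [0°–227.9°] dwell: s stays 0.0000
seg 2 [227.9°–296.3°] uniform, h=28: full span → s += 28 → s = 28.0000
seg 3 [296.3°–360°] uniform, h=11: θ=318.5° here. β=22.2, B=63.7. 11·22.2/63.7 = 3.8336 → s = 31.8336
radial distance = base radius + s = 26 + 31.8336 = 57.8336

57.8336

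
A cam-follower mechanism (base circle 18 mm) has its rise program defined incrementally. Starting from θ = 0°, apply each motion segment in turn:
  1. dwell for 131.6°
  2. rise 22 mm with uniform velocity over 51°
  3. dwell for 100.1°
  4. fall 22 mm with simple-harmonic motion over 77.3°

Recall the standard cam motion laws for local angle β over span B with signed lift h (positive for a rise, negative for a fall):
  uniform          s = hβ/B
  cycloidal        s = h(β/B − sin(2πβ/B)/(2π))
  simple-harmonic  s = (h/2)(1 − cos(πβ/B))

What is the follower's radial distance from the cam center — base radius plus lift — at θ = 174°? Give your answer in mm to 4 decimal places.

seg 1 [0°–131.6°] dwell: s stays 0.0000
seg 2 [131.6°–182.6°] uniform, h=22: θ=174° here. β=42.4, B=51. 22·42.4/51 = 18.2902 → s = 18.2902
radial distance = base radius + s = 18 + 18.2902 = 36.2902

36.2902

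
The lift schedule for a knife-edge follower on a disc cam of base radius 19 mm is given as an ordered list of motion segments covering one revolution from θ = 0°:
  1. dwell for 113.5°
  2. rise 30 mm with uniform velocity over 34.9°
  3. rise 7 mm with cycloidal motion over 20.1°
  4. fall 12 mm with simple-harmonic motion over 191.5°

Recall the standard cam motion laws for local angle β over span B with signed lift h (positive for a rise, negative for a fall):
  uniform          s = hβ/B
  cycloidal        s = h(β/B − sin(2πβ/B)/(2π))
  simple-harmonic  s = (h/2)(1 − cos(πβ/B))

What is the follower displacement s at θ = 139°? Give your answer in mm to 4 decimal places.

seg 1 [0°–113.5°] dwell: s stays 0.0000
seg 2 [113.5°–148.4°] uniform, h=30: θ=139° here. β=25.5, B=34.9. 30·25.5/34.9 = 21.9198 → s = 21.9198

21.9198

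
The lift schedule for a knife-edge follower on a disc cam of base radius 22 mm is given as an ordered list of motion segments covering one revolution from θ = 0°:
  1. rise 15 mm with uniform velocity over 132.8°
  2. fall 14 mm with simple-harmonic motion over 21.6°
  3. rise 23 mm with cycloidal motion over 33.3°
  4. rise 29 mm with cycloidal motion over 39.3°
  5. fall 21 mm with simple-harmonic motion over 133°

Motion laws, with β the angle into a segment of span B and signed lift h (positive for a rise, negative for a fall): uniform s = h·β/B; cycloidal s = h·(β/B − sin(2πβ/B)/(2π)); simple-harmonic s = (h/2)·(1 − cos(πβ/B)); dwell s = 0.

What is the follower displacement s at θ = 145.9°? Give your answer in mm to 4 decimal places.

seg 1 [0°–132.8°] uniform, h=15: full span → s += 15 → s = 15.0000
seg 2 [132.8°–154.4°] simple-harmonic, h=-14: θ=145.9° here. β=13.1, B=21.6. -14/2·(1 − cos(π·0.6065)) = -9.2982 → s = 5.7018

5.7018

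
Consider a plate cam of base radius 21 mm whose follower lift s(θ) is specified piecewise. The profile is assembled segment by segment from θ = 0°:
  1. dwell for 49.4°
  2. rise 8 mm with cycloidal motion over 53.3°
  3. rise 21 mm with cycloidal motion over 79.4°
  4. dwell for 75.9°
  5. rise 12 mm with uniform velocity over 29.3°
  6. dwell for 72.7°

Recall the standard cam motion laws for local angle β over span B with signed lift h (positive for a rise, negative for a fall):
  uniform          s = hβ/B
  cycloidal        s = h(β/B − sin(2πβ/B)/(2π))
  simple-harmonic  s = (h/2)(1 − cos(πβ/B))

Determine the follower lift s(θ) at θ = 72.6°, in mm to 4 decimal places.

seg 1 [0°–49.4°] dwell: s stays 0.0000
seg 2 [49.4°–102.7°] cycloidal, h=8: θ=72.6° here. β=23.2, B=53.3. 8·(0.4353 − sin(2π·0.4353)/(2π)) = 2.9785 → s = 2.9785

2.9785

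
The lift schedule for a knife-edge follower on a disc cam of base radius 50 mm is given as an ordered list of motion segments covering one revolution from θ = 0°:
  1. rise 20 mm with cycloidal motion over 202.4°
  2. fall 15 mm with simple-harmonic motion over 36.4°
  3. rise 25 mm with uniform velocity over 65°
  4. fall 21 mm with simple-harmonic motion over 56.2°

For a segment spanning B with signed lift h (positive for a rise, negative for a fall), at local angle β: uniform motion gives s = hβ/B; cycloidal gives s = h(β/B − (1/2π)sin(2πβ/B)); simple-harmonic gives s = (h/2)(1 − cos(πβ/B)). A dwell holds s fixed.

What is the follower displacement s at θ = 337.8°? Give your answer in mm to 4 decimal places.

seg 1 [0°–202.4°] cycloidal, h=20: full span → s += 20 → s = 20.0000
seg 2 [202.4°–238.8°] simple-harmonic, h=-15: full span → s += -15 → s = 5.0000
seg 3 [238.8°–303.8°] uniform, h=25: full span → s += 25 → s = 30.0000
seg 4 [303.8°–360°] simple-harmonic, h=-21: θ=337.8° here. β=34, B=56.2. -21/2·(1 − cos(π·0.6050)) = -13.9006 → s = 16.0994

16.0994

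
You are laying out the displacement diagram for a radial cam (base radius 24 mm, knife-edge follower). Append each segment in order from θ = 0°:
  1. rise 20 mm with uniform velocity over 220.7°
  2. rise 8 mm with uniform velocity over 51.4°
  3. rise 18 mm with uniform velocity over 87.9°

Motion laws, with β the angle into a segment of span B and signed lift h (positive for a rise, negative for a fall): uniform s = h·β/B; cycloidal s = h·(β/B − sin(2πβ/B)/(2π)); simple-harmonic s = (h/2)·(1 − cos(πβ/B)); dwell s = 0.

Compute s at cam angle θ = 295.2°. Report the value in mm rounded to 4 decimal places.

seg 1 [0°–220.7°] uniform, h=20: full span → s += 20 → s = 20.0000
seg 2 [220.7°–272.1°] uniform, h=8: full span → s += 8 → s = 28.0000
seg 3 [272.1°–360°] uniform, h=18: θ=295.2° here. β=23.1, B=87.9. 18·23.1/87.9 = 4.7304 → s = 32.7304

32.7304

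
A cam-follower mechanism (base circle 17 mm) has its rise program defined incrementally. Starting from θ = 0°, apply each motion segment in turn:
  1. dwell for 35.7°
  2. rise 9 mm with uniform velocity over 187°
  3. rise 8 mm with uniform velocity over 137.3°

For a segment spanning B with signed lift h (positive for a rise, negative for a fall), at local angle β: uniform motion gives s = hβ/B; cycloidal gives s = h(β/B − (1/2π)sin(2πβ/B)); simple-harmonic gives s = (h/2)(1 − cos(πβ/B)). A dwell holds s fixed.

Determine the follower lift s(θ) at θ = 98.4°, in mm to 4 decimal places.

seg 1 [0°–35.7°] dwell: s stays 0.0000
seg 2 [35.7°–222.7°] uniform, h=9: θ=98.4° here. β=62.7, B=187. 9·62.7/187 = 3.0176 → s = 3.0176

3.0176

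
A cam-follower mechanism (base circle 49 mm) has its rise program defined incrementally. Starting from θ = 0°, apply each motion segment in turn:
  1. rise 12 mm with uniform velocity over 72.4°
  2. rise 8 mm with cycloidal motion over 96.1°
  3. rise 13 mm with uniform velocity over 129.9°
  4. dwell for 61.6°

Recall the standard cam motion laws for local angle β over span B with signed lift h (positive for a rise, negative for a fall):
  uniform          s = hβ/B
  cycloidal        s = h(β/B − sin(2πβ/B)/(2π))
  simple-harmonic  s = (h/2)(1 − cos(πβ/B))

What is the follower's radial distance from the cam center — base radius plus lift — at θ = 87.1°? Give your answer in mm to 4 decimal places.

seg 1 [0°–72.4°] uniform, h=12: full span → s += 12 → s = 12.0000
seg 2 [72.4°–168.5°] cycloidal, h=8: θ=87.1° here. β=14.7, B=96.1. 8·(0.1530 − sin(2π·0.1530)/(2π)) = 0.1799 → s = 12.1799
radial distance = base radius + s = 49 + 12.1799 = 61.1799

61.1799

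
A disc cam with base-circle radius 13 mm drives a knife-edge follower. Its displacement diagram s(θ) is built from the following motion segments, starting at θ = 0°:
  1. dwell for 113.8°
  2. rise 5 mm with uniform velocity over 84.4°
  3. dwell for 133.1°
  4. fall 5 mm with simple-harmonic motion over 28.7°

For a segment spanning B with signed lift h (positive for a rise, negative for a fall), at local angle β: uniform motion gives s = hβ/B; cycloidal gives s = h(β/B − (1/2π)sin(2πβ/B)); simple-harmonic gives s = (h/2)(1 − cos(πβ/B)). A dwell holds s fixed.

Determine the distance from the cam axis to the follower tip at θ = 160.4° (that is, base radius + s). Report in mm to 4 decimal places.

seg 1 [0°–113.8°] dwell: s stays 0.0000
seg 2 [113.8°–198.2°] uniform, h=5: θ=160.4° here. β=46.6, B=84.4. 5·46.6/84.4 = 2.7607 → s = 2.7607
radial distance = base radius + s = 13 + 2.7607 = 15.7607

15.7607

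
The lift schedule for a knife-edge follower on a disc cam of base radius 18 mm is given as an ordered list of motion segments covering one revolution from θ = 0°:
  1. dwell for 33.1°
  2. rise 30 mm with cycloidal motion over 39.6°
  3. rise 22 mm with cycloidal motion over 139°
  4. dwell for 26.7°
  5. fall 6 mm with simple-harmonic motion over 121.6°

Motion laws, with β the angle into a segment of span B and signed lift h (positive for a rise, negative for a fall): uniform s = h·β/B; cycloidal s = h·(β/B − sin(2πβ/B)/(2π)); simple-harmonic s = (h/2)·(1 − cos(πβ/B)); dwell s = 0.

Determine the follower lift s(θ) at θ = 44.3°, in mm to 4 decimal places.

seg 1 [0°–33.1°] dwell: s stays 0.0000
seg 2 [33.1°–72.7°] cycloidal, h=30: θ=44.3° here. β=11.2, B=39.6. 30·(0.2828 − sin(2π·0.2828)/(2π)) = 3.8114 → s = 3.8114

3.8114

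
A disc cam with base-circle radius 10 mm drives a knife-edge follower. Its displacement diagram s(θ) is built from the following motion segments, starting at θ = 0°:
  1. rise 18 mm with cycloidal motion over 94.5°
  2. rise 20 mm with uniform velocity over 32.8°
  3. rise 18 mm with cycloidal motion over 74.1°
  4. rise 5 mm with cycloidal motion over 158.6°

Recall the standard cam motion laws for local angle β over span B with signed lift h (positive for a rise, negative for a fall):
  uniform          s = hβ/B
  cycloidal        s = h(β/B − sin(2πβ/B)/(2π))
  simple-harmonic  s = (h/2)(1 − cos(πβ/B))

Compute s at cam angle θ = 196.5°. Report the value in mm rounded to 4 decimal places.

seg 1 [0°–94.5°] cycloidal, h=18: full span → s += 18 → s = 18.0000
seg 2 [94.5°–127.3°] uniform, h=20: full span → s += 20 → s = 38.0000
seg 3 [127.3°–201.4°] cycloidal, h=18: θ=196.5° here. β=69.2, B=74.1. 18·(0.9339 − sin(2π·0.9339)/(2π)) = 17.9660 → s = 55.9660

55.9660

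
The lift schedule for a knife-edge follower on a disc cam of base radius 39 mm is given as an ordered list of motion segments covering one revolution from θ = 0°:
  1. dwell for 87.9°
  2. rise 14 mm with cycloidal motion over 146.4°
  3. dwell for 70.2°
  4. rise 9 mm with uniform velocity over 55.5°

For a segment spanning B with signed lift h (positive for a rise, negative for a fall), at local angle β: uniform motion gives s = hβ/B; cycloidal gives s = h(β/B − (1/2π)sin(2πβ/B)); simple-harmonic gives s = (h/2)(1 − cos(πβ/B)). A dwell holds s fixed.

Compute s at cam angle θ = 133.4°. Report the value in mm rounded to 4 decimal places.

seg 1 [0°–87.9°] dwell: s stays 0.0000
seg 2 [87.9°–234.3°] cycloidal, h=14: θ=133.4° here. β=45.5, B=146.4. 14·(0.3108 − sin(2π·0.3108)/(2π)) = 2.2835 → s = 2.2835

2.2835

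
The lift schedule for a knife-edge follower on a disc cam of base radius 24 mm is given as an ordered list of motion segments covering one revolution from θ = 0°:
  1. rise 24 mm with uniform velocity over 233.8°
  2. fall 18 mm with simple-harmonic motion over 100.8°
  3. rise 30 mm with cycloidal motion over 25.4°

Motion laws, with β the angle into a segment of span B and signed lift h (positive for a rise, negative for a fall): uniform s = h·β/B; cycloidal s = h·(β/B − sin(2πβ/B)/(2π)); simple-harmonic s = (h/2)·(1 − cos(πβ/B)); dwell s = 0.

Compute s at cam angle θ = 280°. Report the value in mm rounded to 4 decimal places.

seg 1 [0°–233.8°] uniform, h=24: full span → s += 24 → s = 24.0000
seg 2 [233.8°–334.6°] simple-harmonic, h=-18: θ=280° here. β=46.2, B=100.8. -18/2·(1 − cos(π·0.4583)) = -7.8253 → s = 16.1747

16.1747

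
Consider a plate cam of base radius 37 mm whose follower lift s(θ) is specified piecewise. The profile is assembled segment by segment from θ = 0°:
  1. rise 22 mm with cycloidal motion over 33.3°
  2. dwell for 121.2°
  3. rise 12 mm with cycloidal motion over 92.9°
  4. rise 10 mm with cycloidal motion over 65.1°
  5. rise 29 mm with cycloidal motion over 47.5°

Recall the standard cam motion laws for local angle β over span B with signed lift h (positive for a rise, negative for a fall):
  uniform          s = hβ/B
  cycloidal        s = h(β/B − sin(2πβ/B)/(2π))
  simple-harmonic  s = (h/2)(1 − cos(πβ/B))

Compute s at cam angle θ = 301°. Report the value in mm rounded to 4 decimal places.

seg 1 [0°–33.3°] cycloidal, h=22: full span → s += 22 → s = 22.0000
seg 2 [33.3°–154.5°] dwell: s stays 22.0000
seg 3 [154.5°–247.4°] cycloidal, h=12: full span → s += 12 → s = 34.0000
seg 4 [247.4°–312.5°] cycloidal, h=10: θ=301° here. β=53.6, B=65.1. 10·(0.8233 − sin(2π·0.8233)/(2π)) = 9.6590 → s = 43.6590

43.6590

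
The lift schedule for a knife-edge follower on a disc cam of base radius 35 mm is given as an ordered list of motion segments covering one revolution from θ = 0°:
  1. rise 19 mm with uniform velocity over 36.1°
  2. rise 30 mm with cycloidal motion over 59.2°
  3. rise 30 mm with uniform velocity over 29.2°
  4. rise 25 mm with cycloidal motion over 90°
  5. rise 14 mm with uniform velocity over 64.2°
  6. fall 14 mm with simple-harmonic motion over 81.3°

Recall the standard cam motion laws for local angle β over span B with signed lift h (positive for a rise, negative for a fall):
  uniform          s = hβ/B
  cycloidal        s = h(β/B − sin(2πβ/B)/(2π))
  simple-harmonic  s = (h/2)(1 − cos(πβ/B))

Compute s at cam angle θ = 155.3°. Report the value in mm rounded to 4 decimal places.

seg 1 [0°–36.1°] uniform, h=19: full span → s += 19 → s = 19.0000
seg 2 [36.1°–95.3°] cycloidal, h=30: full span → s += 30 → s = 49.0000
seg 3 [95.3°–124.5°] uniform, h=30: full span → s += 30 → s = 79.0000
seg 4 [124.5°–214.5°] cycloidal, h=25: θ=155.3° here. β=30.8, B=90. 25·(0.3422 − sin(2π·0.3422)/(2π)) = 5.2262 → s = 84.2262

84.2262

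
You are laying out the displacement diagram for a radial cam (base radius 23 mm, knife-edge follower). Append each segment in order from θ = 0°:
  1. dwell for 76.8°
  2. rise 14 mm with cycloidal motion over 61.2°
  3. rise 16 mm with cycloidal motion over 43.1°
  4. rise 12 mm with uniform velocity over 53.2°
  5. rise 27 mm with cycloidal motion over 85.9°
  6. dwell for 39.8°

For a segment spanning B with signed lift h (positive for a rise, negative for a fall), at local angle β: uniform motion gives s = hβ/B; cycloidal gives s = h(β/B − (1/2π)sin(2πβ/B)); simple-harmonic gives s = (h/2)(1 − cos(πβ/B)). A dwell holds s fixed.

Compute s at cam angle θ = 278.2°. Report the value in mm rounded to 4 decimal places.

seg 1 [0°–76.8°] dwell: s stays 0.0000
seg 2 [76.8°–138°] cycloidal, h=14: full span → s += 14 → s = 14.0000
seg 3 [138°–181.1°] cycloidal, h=16: full span → s += 16 → s = 30.0000
seg 4 [181.1°–234.3°] uniform, h=12: full span → s += 12 → s = 42.0000
seg 5 [234.3°–320.2°] cycloidal, h=27: θ=278.2° here. β=43.9, B=85.9. 27·(0.5111 − sin(2π·0.5111)/(2π)) = 14.0970 → s = 56.0970

56.0970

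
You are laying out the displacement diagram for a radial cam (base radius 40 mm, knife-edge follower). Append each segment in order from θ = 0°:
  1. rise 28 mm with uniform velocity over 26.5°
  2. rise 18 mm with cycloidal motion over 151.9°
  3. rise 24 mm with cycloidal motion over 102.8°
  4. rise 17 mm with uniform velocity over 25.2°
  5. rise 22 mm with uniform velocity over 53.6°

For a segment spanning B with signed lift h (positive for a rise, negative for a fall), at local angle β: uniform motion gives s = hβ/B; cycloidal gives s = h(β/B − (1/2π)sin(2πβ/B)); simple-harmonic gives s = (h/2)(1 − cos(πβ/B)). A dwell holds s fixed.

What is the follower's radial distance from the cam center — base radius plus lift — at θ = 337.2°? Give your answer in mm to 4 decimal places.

seg 1 [0°–26.5°] uniform, h=28: full span → s += 28 → s = 28.0000
seg 2 [26.5°–178.4°] cycloidal, h=18: full span → s += 18 → s = 46.0000
seg 3 [178.4°–281.2°] cycloidal, h=24: full span → s += 24 → s = 70.0000
seg 4 [281.2°–306.4°] uniform, h=17: full span → s += 17 → s = 87.0000
seg 5 [306.4°–360°] uniform, h=22: θ=337.2° here. β=30.8, B=53.6. 22·30.8/53.6 = 12.6418 → s = 99.6418
radial distance = base radius + s = 40 + 99.6418 = 139.6418

139.6418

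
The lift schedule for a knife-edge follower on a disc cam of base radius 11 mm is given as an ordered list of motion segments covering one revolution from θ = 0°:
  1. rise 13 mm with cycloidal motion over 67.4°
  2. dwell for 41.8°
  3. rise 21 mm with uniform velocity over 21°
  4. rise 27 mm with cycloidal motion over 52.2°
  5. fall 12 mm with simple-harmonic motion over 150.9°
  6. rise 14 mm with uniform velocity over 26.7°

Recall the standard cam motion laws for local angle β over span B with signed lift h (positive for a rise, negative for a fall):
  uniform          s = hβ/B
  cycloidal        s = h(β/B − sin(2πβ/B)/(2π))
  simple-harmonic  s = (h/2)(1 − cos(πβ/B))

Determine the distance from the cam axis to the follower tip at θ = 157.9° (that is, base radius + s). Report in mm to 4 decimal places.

seg 1 [0°–67.4°] cycloidal, h=13: full span → s += 13 → s = 13.0000
seg 2 [67.4°–109.2°] dwell: s stays 13.0000
seg 3 [109.2°–130.2°] uniform, h=21: full span → s += 21 → s = 34.0000
seg 4 [130.2°–182.4°] cycloidal, h=27: θ=157.9° here. β=27.7, B=52.2. 27·(0.5307 − sin(2π·0.5307)/(2π)) = 15.1501 → s = 49.1501
radial distance = base radius + s = 11 + 49.1501 = 60.1501

60.1501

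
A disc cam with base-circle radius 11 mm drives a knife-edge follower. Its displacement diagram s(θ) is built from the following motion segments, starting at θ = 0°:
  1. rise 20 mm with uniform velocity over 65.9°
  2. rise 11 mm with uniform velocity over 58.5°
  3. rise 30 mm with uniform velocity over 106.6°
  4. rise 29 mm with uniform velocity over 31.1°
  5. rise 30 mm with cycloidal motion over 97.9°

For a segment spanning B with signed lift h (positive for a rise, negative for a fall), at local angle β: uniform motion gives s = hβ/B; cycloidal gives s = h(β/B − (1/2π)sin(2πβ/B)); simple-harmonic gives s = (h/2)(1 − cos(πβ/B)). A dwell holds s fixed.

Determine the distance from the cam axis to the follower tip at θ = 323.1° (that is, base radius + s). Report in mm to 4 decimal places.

seg 1 [0°–65.9°] uniform, h=20: full span → s += 20 → s = 20.0000
seg 2 [65.9°–124.4°] uniform, h=11: full span → s += 11 → s = 31.0000
seg 3 [124.4°–231°] uniform, h=30: full span → s += 30 → s = 61.0000
seg 4 [231°–262.1°] uniform, h=29: full span → s += 29 → s = 90.0000
seg 5 [262.1°–360°] cycloidal, h=30: θ=323.1° here. β=61, B=97.9. 30·(0.6231 − sin(2π·0.6231)/(2π)) = 22.0279 → s = 112.0279
radial distance = base radius + s = 11 + 112.0279 = 123.0279

123.0279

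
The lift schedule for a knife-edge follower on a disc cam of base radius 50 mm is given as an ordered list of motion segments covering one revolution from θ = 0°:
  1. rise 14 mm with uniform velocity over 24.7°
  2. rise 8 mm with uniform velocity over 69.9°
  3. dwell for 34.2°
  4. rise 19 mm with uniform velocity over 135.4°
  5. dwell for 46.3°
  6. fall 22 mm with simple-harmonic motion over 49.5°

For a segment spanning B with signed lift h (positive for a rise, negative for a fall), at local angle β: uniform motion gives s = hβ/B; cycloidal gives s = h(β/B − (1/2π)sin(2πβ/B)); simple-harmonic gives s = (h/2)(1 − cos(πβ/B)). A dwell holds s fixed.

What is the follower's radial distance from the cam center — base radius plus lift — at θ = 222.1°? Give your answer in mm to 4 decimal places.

seg 1 [0°–24.7°] uniform, h=14: full span → s += 14 → s = 14.0000
seg 2 [24.7°–94.6°] uniform, h=8: full span → s += 8 → s = 22.0000
seg 3 [94.6°–128.8°] dwell: s stays 22.0000
seg 4 [128.8°–264.2°] uniform, h=19: θ=222.1° here. β=93.3, B=135.4. 19·93.3/135.4 = 13.0923 → s = 35.0923
radial distance = base radius + s = 50 + 35.0923 = 85.0923

85.0923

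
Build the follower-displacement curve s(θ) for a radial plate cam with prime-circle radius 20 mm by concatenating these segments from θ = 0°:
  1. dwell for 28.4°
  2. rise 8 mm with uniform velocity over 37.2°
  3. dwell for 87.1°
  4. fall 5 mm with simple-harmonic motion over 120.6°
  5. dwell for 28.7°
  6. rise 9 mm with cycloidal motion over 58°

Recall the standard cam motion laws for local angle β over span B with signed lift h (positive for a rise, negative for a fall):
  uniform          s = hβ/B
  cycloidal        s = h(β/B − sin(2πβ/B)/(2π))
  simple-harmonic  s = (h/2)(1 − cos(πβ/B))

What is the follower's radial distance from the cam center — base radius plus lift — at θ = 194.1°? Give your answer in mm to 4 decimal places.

seg 1 [0°–28.4°] dwell: s stays 0.0000
seg 2 [28.4°–65.6°] uniform, h=8: full span → s += 8 → s = 8.0000
seg 3 [65.6°–152.7°] dwell: s stays 8.0000
seg 4 [152.7°–273.3°] simple-harmonic, h=-5: θ=194.1° here. β=41.4, B=120.6. -5/2·(1 − cos(π·0.3433)) = -1.3183 → s = 6.6817
radial distance = base radius + s = 20 + 6.6817 = 26.6817

26.6817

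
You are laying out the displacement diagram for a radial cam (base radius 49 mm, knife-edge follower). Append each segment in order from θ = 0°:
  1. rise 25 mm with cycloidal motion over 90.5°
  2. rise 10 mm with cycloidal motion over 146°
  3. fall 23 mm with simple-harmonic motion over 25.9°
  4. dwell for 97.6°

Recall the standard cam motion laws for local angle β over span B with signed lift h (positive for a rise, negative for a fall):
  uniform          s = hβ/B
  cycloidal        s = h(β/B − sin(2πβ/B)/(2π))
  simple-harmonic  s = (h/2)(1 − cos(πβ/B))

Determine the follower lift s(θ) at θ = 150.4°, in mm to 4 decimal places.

seg 1 [0°–90.5°] cycloidal, h=25: full span → s += 25 → s = 25.0000
seg 2 [90.5°–236.5°] cycloidal, h=10: θ=150.4° here. β=59.9, B=146. 10·(0.4103 − sin(2π·0.4103)/(2π)) = 3.2523 → s = 28.2523

28.2523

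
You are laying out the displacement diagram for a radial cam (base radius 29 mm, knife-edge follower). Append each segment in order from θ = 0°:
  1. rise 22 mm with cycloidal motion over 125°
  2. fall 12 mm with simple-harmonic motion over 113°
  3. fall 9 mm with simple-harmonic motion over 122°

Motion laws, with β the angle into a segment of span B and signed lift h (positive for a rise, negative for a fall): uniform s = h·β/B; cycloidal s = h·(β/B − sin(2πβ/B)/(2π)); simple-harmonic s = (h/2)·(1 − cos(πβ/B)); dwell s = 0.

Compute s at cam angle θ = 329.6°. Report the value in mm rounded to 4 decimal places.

seg 1 [0°–125°] cycloidal, h=22: full span → s += 22 → s = 22.0000
seg 2 [125°–238°] simple-harmonic, h=-12: full span → s += -12 → s = 10.0000
seg 3 [238°–360°] simple-harmonic, h=-9: θ=329.6° here. β=91.6, B=122. -9/2·(1 − cos(π·0.7508)) = -7.6902 → s = 2.3098

2.3098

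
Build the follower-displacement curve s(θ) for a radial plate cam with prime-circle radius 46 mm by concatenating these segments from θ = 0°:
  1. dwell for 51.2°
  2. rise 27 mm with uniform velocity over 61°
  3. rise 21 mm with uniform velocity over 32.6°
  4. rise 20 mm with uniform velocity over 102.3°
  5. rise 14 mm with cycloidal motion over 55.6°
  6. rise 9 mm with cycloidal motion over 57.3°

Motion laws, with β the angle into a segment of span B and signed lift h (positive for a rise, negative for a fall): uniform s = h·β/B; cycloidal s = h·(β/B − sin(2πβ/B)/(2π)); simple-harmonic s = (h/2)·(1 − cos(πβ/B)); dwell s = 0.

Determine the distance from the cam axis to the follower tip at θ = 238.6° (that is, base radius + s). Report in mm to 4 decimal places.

seg 1 [0°–51.2°] dwell: s stays 0.0000
seg 2 [51.2°–112.2°] uniform, h=27: full span → s += 27 → s = 27.0000
seg 3 [112.2°–144.8°] uniform, h=21: full span → s += 21 → s = 48.0000
seg 4 [144.8°–247.1°] uniform, h=20: θ=238.6° here. β=93.8, B=102.3. 20·93.8/102.3 = 18.3382 → s = 66.3382
radial distance = base radius + s = 46 + 66.3382 = 112.3382

112.3382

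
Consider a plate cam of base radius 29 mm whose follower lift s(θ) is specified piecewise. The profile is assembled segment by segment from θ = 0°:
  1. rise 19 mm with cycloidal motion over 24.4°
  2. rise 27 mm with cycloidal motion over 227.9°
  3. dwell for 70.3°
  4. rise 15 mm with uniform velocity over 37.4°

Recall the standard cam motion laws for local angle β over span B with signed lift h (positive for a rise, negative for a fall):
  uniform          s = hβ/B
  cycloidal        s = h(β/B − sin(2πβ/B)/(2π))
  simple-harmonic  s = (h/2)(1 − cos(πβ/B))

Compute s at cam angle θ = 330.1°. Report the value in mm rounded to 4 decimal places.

seg 1 [0°–24.4°] cycloidal, h=19: full span → s += 19 → s = 19.0000
seg 2 [24.4°–252.3°] cycloidal, h=27: full span → s += 27 → s = 46.0000
seg 3 [252.3°–322.6°] dwell: s stays 46.0000
seg 4 [322.6°–360°] uniform, h=15: θ=330.1° here. β=7.5, B=37.4. 15·7.5/37.4 = 3.0080 → s = 49.0080

49.0080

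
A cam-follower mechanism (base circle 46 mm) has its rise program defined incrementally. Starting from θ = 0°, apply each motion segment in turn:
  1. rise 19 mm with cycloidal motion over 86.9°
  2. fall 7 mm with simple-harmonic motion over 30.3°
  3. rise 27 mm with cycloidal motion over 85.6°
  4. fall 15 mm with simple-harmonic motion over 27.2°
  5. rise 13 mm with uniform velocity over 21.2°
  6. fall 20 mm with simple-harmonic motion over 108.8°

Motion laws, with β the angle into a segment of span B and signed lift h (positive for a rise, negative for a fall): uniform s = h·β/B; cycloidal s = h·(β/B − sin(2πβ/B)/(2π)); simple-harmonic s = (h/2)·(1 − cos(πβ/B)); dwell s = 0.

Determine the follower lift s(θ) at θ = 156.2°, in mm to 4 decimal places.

seg 1 [0°–86.9°] cycloidal, h=19: full span → s += 19 → s = 19.0000
seg 2 [86.9°–117.2°] simple-harmonic, h=-7: full span → s += -7 → s = 12.0000
seg 3 [117.2°–202.8°] cycloidal, h=27: θ=156.2° here. β=39, B=85.6. 27·(0.4556 − sin(2π·0.4556)/(2π)) = 11.1183 → s = 23.1183

23.1183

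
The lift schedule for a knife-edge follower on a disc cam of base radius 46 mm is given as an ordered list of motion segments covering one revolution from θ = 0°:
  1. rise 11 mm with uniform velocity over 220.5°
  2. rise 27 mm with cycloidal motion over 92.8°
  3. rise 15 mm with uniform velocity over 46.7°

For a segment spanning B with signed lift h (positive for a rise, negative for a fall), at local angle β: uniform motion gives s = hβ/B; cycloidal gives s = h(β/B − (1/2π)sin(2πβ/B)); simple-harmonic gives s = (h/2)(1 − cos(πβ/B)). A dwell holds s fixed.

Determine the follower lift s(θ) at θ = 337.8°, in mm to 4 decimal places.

seg 1 [0°–220.5°] uniform, h=11: full span → s += 11 → s = 11.0000
seg 2 [220.5°–313.3°] cycloidal, h=27: full span → s += 27 → s = 38.0000
seg 3 [313.3°–360°] uniform, h=15: θ=337.8° here. β=24.5, B=46.7. 15·24.5/46.7 = 7.8694 → s = 45.8694

45.8694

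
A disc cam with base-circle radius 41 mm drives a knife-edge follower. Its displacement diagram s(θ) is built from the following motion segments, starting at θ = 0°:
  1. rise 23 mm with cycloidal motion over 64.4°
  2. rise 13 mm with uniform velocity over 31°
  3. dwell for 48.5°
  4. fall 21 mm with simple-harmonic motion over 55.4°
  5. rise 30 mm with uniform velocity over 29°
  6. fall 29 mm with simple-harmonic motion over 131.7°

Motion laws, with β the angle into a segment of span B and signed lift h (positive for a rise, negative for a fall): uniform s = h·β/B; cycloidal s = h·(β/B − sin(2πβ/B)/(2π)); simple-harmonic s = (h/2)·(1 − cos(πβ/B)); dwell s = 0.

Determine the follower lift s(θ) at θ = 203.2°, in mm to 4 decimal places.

seg 1 [0°–64.4°] cycloidal, h=23: full span → s += 23 → s = 23.0000
seg 2 [64.4°–95.4°] uniform, h=13: full span → s += 13 → s = 36.0000
seg 3 [95.4°–143.9°] dwell: s stays 36.0000
seg 4 [143.9°–199.3°] simple-harmonic, h=-21: full span → s += -21 → s = 15.0000
seg 5 [199.3°–228.3°] uniform, h=30: θ=203.2° here. β=3.9, B=29. 30·3.9/29 = 4.0345 → s = 19.0345

19.0345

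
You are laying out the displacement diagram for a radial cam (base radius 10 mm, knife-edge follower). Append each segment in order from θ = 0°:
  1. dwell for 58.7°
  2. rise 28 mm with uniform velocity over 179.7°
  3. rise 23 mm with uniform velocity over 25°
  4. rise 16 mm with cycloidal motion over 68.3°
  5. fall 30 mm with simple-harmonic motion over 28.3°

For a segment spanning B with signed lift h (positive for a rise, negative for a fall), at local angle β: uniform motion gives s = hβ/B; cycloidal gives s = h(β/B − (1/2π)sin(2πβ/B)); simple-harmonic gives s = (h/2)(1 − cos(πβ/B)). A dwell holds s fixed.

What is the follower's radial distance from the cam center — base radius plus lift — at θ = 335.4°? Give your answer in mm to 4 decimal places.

seg 1 [0°–58.7°] dwell: s stays 0.0000
seg 2 [58.7°–238.4°] uniform, h=28: full span → s += 28 → s = 28.0000
seg 3 [238.4°–263.4°] uniform, h=23: full span → s += 23 → s = 51.0000
seg 4 [263.4°–331.7°] cycloidal, h=16: full span → s += 16 → s = 67.0000
seg 5 [331.7°–360°] simple-harmonic, h=-30: θ=335.4° here. β=3.7, B=28.3. -30/2·(1 − cos(π·0.1307)) = -1.2476 → s = 65.7524
radial distance = base radius + s = 10 + 65.7524 = 75.7524

75.7524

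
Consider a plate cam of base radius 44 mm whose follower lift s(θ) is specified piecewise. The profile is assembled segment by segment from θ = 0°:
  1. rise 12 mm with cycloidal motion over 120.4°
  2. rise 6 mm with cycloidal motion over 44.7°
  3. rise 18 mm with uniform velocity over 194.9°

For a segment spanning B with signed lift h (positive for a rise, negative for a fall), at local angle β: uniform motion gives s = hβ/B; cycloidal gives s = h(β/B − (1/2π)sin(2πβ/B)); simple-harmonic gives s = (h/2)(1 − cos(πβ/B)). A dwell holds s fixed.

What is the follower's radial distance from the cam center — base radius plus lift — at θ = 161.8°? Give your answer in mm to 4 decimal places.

seg 1 [0°–120.4°] cycloidal, h=12: full span → s += 12 → s = 12.0000
seg 2 [120.4°–165.1°] cycloidal, h=6: θ=161.8° here. β=41.4, B=44.7. 6·(0.9262 − sin(2π·0.9262)/(2π)) = 5.9843 → s = 17.9843
radial distance = base radius + s = 44 + 17.9843 = 61.9843

61.9843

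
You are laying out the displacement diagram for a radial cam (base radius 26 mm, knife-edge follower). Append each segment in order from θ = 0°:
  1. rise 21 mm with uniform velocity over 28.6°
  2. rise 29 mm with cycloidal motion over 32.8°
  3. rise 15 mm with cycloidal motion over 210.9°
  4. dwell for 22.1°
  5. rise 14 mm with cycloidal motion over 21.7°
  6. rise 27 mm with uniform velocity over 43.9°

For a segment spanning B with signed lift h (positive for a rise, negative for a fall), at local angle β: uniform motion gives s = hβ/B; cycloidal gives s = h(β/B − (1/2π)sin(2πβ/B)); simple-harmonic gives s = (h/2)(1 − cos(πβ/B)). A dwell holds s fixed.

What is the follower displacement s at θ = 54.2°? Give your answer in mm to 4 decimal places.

seg 1 [0°–28.6°] uniform, h=21: full span → s += 21 → s = 21.0000
seg 2 [28.6°–61.4°] cycloidal, h=29: θ=54.2° here. β=25.6, B=32.8. 29·(0.7805 − sin(2π·0.7805)/(2π)) = 27.1652 → s = 48.1652

48.1652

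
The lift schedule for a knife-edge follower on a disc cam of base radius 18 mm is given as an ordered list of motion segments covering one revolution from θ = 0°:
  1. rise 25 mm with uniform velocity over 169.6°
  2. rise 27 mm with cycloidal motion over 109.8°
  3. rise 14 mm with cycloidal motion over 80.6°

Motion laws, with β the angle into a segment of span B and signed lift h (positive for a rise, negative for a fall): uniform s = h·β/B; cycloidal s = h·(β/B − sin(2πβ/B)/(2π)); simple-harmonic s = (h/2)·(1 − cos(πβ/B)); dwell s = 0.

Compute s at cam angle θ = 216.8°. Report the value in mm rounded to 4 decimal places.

seg 1 [0°–169.6°] uniform, h=25: full span → s += 25 → s = 25.0000
seg 2 [169.6°–279.4°] cycloidal, h=27: θ=216.8° here. β=47.2, B=109.8. 27·(0.4299 − sin(2π·0.4299)/(2π)) = 9.7738 → s = 34.7738

34.7738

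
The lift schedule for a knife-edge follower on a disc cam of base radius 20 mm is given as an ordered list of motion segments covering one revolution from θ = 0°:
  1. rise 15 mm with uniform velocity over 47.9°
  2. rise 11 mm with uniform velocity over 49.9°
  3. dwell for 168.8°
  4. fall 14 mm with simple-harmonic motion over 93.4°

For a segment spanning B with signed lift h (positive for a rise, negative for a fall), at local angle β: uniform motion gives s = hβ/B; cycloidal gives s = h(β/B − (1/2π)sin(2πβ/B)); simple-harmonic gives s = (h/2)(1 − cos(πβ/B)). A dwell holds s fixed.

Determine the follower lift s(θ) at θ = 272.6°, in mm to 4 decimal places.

seg 1 [0°–47.9°] uniform, h=15: full span → s += 15 → s = 15.0000
seg 2 [47.9°–97.8°] uniform, h=11: full span → s += 11 → s = 26.0000
seg 3 [97.8°–266.6°] dwell: s stays 26.0000
seg 4 [266.6°–360°] simple-harmonic, h=-14: θ=272.6° here. β=6, B=93.4. -14/2·(1 − cos(π·0.0642)) = -0.1421 → s = 25.8579

25.8579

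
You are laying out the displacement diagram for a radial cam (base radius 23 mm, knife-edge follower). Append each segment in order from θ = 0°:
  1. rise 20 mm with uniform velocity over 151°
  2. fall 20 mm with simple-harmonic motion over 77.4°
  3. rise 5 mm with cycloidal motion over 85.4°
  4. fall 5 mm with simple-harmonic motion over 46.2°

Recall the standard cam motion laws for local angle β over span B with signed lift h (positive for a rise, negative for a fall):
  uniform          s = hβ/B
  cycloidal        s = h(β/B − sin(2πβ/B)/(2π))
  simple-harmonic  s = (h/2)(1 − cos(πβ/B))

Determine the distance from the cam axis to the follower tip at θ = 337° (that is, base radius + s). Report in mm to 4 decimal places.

seg 1 [0°–151°] uniform, h=20: full span → s += 20 → s = 20.0000
seg 2 [151°–228.4°] simple-harmonic, h=-20: full span → s += -20 → s = 0.0000
seg 3 [228.4°–313.8°] cycloidal, h=5: full span → s += 5 → s = 5.0000
seg 4 [313.8°–360°] simple-harmonic, h=-5: θ=337° here. β=23.2, B=46.2. -5/2·(1 − cos(π·0.5022)) = -2.5170 → s = 2.4830
radial distance = base radius + s = 23 + 2.4830 = 25.4830

25.4830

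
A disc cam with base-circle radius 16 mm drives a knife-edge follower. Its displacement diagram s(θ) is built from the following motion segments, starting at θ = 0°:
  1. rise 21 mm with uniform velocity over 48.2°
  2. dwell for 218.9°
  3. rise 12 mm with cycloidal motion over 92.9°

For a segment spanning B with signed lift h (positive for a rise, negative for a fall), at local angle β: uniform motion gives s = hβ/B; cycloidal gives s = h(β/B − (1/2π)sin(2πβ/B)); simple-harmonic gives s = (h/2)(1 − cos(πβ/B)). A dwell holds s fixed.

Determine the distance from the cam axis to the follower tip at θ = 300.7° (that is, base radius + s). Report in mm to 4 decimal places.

seg 1 [0°–48.2°] uniform, h=21: full span → s += 21 → s = 21.0000
seg 2 [48.2°–267.1°] dwell: s stays 21.0000
seg 3 [267.1°–360°] cycloidal, h=12: θ=300.7° here. β=33.6, B=92.9. 12·(0.3617 − sin(2π·0.3617)/(2π)) = 2.8815 → s = 23.8815
radial distance = base radius + s = 16 + 23.8815 = 39.8815

39.8815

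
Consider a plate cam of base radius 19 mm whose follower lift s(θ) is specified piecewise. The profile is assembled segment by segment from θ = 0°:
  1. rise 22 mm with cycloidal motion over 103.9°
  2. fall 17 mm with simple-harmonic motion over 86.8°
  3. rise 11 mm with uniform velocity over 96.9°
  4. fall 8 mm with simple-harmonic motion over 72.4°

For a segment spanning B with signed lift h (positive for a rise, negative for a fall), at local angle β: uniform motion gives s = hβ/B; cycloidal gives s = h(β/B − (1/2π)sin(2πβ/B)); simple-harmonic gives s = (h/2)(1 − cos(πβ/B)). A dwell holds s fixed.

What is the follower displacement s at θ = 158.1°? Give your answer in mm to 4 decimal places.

seg 1 [0°–103.9°] cycloidal, h=22: full span → s += 22 → s = 22.0000
seg 2 [103.9°–190.7°] simple-harmonic, h=-17: θ=158.1° here. β=54.2, B=86.8. -17/2·(1 − cos(π·0.6244)) = -11.7386 → s = 10.2614

10.2614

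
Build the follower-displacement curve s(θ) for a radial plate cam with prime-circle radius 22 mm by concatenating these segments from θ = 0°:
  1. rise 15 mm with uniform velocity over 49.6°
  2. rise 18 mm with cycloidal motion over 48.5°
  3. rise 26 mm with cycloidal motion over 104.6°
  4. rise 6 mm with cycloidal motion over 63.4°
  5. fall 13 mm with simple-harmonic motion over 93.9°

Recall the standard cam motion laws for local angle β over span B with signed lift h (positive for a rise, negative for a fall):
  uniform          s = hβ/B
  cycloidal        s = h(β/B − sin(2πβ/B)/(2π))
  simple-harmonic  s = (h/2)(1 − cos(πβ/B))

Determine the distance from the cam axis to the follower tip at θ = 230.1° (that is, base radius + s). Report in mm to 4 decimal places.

seg 1 [0°–49.6°] uniform, h=15: full span → s += 15 → s = 15.0000
seg 2 [49.6°–98.1°] cycloidal, h=18: full span → s += 18 → s = 33.0000
seg 3 [98.1°–202.7°] cycloidal, h=26: full span → s += 26 → s = 59.0000
seg 4 [202.7°–266.1°] cycloidal, h=6: θ=230.1° here. β=27.4, B=63.4. 6·(0.4322 − sin(2π·0.4322)/(2π)) = 2.1983 → s = 61.1983
radial distance = base radius + s = 22 + 61.1983 = 83.1983

83.1983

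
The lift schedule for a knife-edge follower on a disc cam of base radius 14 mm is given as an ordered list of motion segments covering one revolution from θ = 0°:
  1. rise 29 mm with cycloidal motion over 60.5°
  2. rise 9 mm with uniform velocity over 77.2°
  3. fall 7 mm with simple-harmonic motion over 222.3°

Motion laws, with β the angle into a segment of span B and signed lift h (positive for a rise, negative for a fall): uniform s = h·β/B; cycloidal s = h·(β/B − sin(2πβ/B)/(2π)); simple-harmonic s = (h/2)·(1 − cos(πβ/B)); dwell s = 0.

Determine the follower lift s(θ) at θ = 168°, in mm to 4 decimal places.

seg 1 [0°–60.5°] cycloidal, h=29: full span → s += 29 → s = 29.0000
seg 2 [60.5°–137.7°] uniform, h=9: full span → s += 9 → s = 38.0000
seg 3 [137.7°–360°] simple-harmonic, h=-7: θ=168° here. β=30.3, B=222.3. -7/2·(1 − cos(π·0.1363)) = -0.3160 → s = 37.6840

37.6840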